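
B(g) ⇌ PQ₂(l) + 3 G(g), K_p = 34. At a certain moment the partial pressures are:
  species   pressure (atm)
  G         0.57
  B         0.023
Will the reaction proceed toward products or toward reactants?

(PQ₂ is a pure liquid — omitted from Q_p.)
Q_p = P(G)³ / P(B) = (0.57)³ / (0.023) = 8.1
Q_p = 8.1 < K_p = 34, so the forward reaction proceeds.

in the forward direction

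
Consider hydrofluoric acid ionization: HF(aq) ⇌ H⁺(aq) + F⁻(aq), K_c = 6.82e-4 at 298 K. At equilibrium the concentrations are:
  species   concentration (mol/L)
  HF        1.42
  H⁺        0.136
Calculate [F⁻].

[F⁻] = 0.00712 mol/L

At equilibrium, K_c = [H⁺]·[F⁻] / [HF] = 6.82e-4.
(0.136)·([F⁻]) / (1.42) = 6.82e-4
[F⁻] = 0.00712 mol/L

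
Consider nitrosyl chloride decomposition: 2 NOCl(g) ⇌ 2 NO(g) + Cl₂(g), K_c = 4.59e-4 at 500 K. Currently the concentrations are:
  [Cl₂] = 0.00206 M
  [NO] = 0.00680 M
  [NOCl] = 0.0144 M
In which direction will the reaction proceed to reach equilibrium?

neither direction; the system is at equilibrium

Q_c = [NO]²·[Cl₂] / [NOCl]² = (0.00680)²·(0.00206) / (0.0144)² = 4.59e-4
Q_c = 4.59e-4 = K_c, so the system is already at equilibrium.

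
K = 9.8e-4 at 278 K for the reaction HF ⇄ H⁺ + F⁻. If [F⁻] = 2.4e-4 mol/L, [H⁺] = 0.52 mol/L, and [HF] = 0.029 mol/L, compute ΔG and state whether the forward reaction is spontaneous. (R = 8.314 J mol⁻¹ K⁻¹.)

Q = [H⁺]·[F⁻] / [HF] = (0.52)·(2.4e-4) / (0.029) = 0.00430
ΔG = RT ln(Q/K) = (8.314 J mol⁻¹ K⁻¹)(278 K) × ln(0.00430/9.8e-4)
   = (2.311 kJ/mol)(1.479) = 3.42 kJ/mol
ΔG > 0, so the forward reaction is non-spontaneous (proceeds in reverse).

ΔG = 3.42 kJ/mol; the forward reaction is non-spontaneous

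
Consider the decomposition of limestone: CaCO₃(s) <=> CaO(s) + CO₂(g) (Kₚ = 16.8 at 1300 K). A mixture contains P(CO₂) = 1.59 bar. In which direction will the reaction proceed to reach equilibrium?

(CaCO₃, CaO are pure solids — omitted from Qₚ.)
Qₚ = P(CO₂) = 1.59
Qₚ = 1.59 < Kₚ = 16.8, so the forward reaction proceeds.

forward (toward products)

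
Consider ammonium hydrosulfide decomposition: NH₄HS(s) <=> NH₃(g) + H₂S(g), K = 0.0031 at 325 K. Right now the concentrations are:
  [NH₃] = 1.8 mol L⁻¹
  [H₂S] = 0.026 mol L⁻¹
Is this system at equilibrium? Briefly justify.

no; Q > K, reaction proceeds in reverse

(NH₄HS is a pure solid — omitted from Q.)
Q = [NH₃]·[H₂S] = (1.8)·(0.026) = 0.047
Q = 0.047 > K = 0.0031: net reverse reaction.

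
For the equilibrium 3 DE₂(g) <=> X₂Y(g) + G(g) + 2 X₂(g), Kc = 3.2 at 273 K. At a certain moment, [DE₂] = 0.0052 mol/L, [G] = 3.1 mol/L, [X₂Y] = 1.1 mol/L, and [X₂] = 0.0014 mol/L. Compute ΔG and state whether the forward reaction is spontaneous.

ΔG = 6.12 kJ/mol; the forward reaction is non-spontaneous

Qc = [X₂Y]·[G]·[X₂]² / [DE₂]³ = (1.1)·(3.1)·(0.0014)² / (0.0052)³ = 47.5
ΔG = RT ln(Qc/Kc) = (8.314 J mol⁻¹ K⁻¹)(273 K) × ln(47.5/3.2)
   = (2.270 kJ/mol)(2.698) = 6.12 kJ/mol
ΔG > 0, so the forward reaction is non-spontaneous (proceeds in reverse).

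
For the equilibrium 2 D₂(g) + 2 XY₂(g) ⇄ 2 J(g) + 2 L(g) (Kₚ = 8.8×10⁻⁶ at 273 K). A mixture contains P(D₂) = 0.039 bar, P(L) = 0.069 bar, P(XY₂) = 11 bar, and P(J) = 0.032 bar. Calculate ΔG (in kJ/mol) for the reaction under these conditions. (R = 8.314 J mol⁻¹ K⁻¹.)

ΔG = 2.50 kJ/mol

Qₚ = P(J)²·P(L)² / (P(D₂)²·P(XY₂)²) = (0.032)²·(0.069)² / ((0.039)²·(11)²) = 2.65×10⁻⁵
ΔG = RT ln(Qₚ/Kₚ) = (8.314 J mol⁻¹ K⁻¹)(273 K) × ln(2.65×10⁻⁵/8.8×10⁻⁶)
   = (2.270 kJ/mol)(1.102) = 2.50 kJ/mol
ΔG > 0, so the forward reaction is non-spontaneous (proceeds in reverse).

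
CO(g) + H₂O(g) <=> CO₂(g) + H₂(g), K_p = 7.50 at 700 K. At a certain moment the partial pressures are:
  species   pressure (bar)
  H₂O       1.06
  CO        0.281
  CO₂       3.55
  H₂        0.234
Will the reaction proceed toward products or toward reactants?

Q_p = P(CO₂)·P(H₂) / (P(CO)·P(H₂O)) = (3.55)·(0.234) / ((0.281)·(1.06)) = 2.79
Q_p = 2.79 < K_p = 7.50, so the forward reaction proceeds.

in the forward direction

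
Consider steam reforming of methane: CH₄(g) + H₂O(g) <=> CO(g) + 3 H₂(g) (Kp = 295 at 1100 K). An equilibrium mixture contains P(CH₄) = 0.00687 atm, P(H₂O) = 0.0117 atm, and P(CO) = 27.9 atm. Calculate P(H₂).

At equilibrium, Kp = P(CO)·P(H₂)³ / (P(CH₄)·P(H₂O)) = 295.
(27.9)·(P(H₂))³ / ((0.00687)·(0.0117)) = 295
P(H₂)³ = 8.50×10⁻⁴ ⇒ P(H₂) = 0.0947 atm

P(H₂) = 0.0947 atm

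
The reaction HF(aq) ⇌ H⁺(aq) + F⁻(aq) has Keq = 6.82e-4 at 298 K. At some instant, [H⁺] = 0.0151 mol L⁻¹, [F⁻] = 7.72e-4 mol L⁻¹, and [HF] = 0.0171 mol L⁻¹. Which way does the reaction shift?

at equilibrium

Q = [H⁺]·[F⁻] / [HF] = (0.0151)·(7.72e-4) / (0.0171) = 6.82e-4
Q = 6.82e-4 = Keq, so the system is already at equilibrium.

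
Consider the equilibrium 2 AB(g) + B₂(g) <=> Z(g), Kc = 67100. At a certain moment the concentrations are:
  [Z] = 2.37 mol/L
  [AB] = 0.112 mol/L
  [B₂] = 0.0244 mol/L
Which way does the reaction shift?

Qc = [Z] / ([AB]²·[B₂]) = (2.37) / ((0.112)²·(0.0244)) = 7740
Qc = 7740 < Kc = 67100, so the forward reaction proceeds.

in the forward direction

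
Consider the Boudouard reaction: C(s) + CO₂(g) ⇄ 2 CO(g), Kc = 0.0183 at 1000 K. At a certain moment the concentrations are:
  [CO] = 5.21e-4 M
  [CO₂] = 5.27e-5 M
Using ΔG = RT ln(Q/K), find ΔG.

(C is a pure solid — omitted from Qc.)
Qc = [CO]² / [CO₂] = (5.21e-4)² / (5.27e-5) = 0.00515
ΔG = RT ln(Qc/Kc) = (8.314 J mol⁻¹ K⁻¹)(1000 K) × ln(0.00515/0.0183)
   = (8.314 kJ/mol)(-1.268) = -10.5 kJ/mol
ΔG < 0, so the forward reaction is spontaneous (proceeds forward).

ΔG = -10.5 kJ/mol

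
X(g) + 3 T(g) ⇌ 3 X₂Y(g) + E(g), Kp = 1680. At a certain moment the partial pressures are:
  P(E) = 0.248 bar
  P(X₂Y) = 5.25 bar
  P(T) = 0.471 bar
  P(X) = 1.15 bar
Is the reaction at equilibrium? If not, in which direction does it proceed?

Qp = P(X₂Y)³·P(E) / (P(X)·P(T)³) = (5.25)³·(0.248) / ((1.15)·(0.471)³) = 299
Qp = 299 < Kp = 1680, so the forward reaction proceeds.

in the forward direction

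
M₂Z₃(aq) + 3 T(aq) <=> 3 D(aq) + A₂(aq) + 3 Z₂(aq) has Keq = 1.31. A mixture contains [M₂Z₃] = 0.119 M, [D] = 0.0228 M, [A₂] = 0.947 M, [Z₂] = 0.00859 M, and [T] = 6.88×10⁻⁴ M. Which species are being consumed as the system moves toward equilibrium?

Q = [D]³·[A₂]·[Z₂]³ / ([M₂Z₃]·[T]³) = (0.0228)³·(0.947)·(0.00859)³ / ((0.119)·(6.88×10⁻⁴)³) = 0.184
Q = 0.184 < Keq = 1.31: net forward reaction.

M₂Z₃, T (reactants)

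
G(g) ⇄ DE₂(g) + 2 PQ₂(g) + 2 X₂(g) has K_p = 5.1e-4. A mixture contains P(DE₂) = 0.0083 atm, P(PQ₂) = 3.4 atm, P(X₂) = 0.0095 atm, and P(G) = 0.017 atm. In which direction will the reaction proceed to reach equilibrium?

no net change (already at equilibrium)

Q_p = P(DE₂)·P(PQ₂)²·P(X₂)² / P(G) = (0.0083)·(3.4)²·(0.0095)² / (0.017) = 5.1e-4
Q_p = 5.1e-4 = K_p, so the system is already at equilibrium.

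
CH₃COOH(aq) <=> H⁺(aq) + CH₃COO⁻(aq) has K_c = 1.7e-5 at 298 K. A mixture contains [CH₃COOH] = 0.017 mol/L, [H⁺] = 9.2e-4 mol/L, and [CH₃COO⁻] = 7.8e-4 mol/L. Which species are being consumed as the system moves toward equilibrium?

Q_c = [H⁺]·[CH₃COO⁻] / [CH₃COOH] = (9.2e-4)·(7.8e-4) / (0.017) = 4.2e-5
Q_c = 4.2e-5 > K_c = 1.7e-5: net reverse reaction.

H⁺, CH₃COO⁻ (products)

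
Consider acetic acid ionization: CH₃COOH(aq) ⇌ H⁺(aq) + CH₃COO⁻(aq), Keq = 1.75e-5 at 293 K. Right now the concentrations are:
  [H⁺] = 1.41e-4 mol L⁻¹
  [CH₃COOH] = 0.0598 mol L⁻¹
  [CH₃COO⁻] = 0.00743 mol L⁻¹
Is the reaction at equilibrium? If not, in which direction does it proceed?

Q = [H⁺]·[CH₃COO⁻] / [CH₃COOH] = (1.41e-4)·(0.00743) / (0.0598) = 1.75e-5
Q = 1.75e-5 = Keq, so the system is already at equilibrium.

at equilibrium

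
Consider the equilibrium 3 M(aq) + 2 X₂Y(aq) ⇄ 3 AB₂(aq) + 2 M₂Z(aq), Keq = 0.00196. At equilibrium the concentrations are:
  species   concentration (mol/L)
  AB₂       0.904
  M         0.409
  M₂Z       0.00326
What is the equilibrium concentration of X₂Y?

At equilibrium, Keq = [AB₂]³·[M₂Z]² / ([M]³·[X₂Y]²) = 0.00196.
(0.904)³·(0.00326)² / ((0.409)³·([X₂Y])²) = 0.00196
[X₂Y]² = 0.0585 ⇒ [X₂Y] = 0.242 mol/L

[X₂Y] = 0.242 mol/L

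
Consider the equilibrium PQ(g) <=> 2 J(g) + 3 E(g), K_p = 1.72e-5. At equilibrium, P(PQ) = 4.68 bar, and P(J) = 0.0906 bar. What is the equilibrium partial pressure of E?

P(E) = 0.214 bar

At equilibrium, K_p = P(J)²·P(E)³ / P(PQ) = 1.72e-5.
(0.0906)²·(P(E))³ / (4.68) = 1.72e-5
P(E)³ = 0.00981 ⇒ P(E) = 0.214 bar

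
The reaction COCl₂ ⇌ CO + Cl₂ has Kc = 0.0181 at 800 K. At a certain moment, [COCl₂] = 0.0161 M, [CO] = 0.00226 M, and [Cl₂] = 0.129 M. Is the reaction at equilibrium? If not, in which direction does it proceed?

Qc = [CO]·[Cl₂] / [COCl₂] = (0.00226)·(0.129) / (0.0161) = 0.0181
Qc = 0.0181 = Kc, so the system is already at equilibrium.

no net change (already at equilibrium)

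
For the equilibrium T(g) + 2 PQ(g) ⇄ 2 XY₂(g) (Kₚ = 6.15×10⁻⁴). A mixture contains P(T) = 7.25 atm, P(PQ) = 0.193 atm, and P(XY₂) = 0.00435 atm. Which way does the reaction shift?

Qₚ = P(XY₂)² / (P(T)·P(PQ)²) = (0.00435)² / ((7.25)·(0.193)²) = 7.01×10⁻⁵
Qₚ = 7.01×10⁻⁵ < Kₚ = 6.15×10⁻⁴, so the forward reaction proceeds.

toward products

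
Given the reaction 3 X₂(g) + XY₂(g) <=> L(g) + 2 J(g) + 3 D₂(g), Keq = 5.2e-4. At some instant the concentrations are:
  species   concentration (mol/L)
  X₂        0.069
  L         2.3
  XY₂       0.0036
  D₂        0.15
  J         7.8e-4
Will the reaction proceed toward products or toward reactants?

Q = [L]·[J]²·[D₂]³ / ([X₂]³·[XY₂]) = (2.3)·(7.8e-4)²·(0.15)³ / ((0.069)³·(0.0036)) = 0.0040
Q = 0.0040 > Keq = 5.2e-4, so the reverse reaction proceeds.

to the left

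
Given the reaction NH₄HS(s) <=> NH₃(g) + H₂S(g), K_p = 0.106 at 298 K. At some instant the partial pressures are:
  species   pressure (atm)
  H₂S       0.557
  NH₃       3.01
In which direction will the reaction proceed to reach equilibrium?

toward reactants

(NH₄HS is a pure solid — omitted from Q_p.)
Q_p = P(NH₃)·P(H₂S) = (3.01)·(0.557) = 1.68
Q_p = 1.68 > K_p = 0.106, so the reverse reaction proceeds.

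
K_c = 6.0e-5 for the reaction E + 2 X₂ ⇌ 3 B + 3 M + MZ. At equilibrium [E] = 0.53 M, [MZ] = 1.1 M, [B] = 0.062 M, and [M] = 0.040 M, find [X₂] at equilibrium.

At equilibrium, K_c = [B]³·[M]³·[MZ] / ([E]·[X₂]²) = 6.0e-5.
(0.062)³·(0.040)³·(1.1) / ((0.53)·([X₂])²) = 6.0e-5
[X₂]² = 5.28e-4 ⇒ [X₂] = 0.023 M

[X₂] = 0.023 M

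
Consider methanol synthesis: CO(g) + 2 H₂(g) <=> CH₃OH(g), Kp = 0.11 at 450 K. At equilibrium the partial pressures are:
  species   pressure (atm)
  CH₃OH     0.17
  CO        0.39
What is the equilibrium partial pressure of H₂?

At equilibrium, Kp = P(CH₃OH) / (P(CO)·P(H₂)²) = 0.11.
(0.17) / ((0.39)·(P(H₂))²) = 0.11
P(H₂)² = 3.96 ⇒ P(H₂) = 2.0 atm

P(H₂) = 2.0 atm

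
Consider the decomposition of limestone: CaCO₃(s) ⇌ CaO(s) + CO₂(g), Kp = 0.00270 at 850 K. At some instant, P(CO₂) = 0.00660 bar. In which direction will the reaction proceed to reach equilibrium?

(CaCO₃, CaO are pure solids — omitted from Qp.)
Qp = P(CO₂) = 0.00660
Qp = 0.00660 > Kp = 0.00270, so the reverse reaction proceeds.

in the reverse direction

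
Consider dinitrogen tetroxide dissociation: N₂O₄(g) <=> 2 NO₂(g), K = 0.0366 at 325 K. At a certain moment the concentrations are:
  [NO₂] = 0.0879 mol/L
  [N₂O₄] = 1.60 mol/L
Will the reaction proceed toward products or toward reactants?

forward (toward products)

Q = [NO₂]² / [N₂O₄] = (0.0879)² / (1.60) = 0.00483
Q = 0.00483 < K = 0.0366, so the forward reaction proceeds.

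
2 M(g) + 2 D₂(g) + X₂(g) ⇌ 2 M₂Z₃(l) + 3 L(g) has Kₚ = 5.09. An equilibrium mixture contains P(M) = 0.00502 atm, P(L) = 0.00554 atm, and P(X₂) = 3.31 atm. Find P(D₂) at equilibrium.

(M₂Z₃ is a pure liquid — omitted from Kₚ.)
At equilibrium, Kₚ = P(L)³ / (P(M)²·P(D₂)²·P(X₂)) = 5.09.
(0.00554)³ / ((0.00502)²·(P(D₂))²·(3.31)) = 5.09
P(D₂)² = 4.00×10⁻⁴ ⇒ P(D₂) = 0.0200 atm

P(D₂) = 0.0200 atm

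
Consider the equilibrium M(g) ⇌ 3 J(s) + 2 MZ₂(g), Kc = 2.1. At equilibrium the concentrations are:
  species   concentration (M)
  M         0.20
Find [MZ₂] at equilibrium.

(J is a pure solid — omitted from Kc.)
At equilibrium, Kc = [MZ₂]² / [M] = 2.1.
([MZ₂])² / (0.20) = 2.1
[MZ₂]² = 0.420 ⇒ [MZ₂] = 0.65 M

[MZ₂] = 0.65 M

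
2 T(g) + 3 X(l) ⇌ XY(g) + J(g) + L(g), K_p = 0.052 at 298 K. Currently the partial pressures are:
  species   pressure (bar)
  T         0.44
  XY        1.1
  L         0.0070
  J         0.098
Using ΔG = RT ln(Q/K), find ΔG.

ΔG = -6.42 kJ/mol

(X is a pure liquid — omitted from Q_p.)
Q_p = P(XY)·P(J)·P(L) / P(T)² = (1.1)·(0.098)·(0.0070) / (0.44)² = 0.00390
ΔG = RT ln(Q_p/K_p) = (8.314 J mol⁻¹ K⁻¹)(298 K) × ln(0.00390/0.052)
   = (2.478 kJ/mol)(-2.590) = -6.42 kJ/mol
ΔG < 0, so the forward reaction is spontaneous (proceeds forward).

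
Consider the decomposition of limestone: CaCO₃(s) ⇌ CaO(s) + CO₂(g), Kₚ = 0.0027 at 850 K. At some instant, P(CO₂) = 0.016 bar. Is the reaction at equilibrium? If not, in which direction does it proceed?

toward reactants

(CaCO₃, CaO are pure solids — omitted from Qₚ.)
Qₚ = P(CO₂) = 0.016
Qₚ = 0.016 > Kₚ = 0.0027, so the reverse reaction proceeds.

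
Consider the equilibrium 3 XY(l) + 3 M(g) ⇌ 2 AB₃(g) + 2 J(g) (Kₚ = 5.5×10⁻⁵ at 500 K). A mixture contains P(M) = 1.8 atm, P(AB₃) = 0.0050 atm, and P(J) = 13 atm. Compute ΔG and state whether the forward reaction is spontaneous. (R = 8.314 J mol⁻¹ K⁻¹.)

(XY is a pure liquid — omitted from Qₚ.)
Qₚ = P(AB₃)²·P(J)² / P(M)³ = (0.0050)²·(13)² / (1.8)³ = 7.24×10⁻⁴
ΔG = RT ln(Qₚ/Kₚ) = (8.314 J mol⁻¹ K⁻¹)(500 K) × ln(7.24×10⁻⁴/5.5×10⁻⁵)
   = (4.157 kJ/mol)(2.577) = 10.7 kJ/mol
ΔG > 0, so the forward reaction is non-spontaneous (proceeds in reverse).

ΔG = 10.7 kJ/mol; the forward reaction is non-spontaneous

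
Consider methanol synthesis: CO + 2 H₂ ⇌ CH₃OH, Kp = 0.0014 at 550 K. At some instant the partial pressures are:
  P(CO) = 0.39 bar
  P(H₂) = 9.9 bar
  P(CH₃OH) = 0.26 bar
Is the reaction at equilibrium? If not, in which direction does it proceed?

in the reverse direction

Qp = P(CH₃OH) / (P(CO)·P(H₂)²) = (0.26) / ((0.39)·(9.9)²) = 0.0068
Qp = 0.0068 > Kp = 0.0014, so the reverse reaction proceeds.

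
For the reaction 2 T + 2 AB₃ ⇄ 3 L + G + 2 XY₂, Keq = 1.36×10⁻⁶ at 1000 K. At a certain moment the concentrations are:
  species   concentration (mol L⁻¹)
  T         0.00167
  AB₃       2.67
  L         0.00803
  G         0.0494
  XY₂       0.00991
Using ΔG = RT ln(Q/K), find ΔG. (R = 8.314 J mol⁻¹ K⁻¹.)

ΔG = -19.8 kJ/mol

Q = [L]³·[G]·[XY₂]² / ([T]²·[AB₃]²) = (0.00803)³·(0.0494)·(0.00991)² / ((0.00167)²·(2.67)²) = 1.26×10⁻⁷
ΔG = RT ln(Q/Keq) = (8.314 J mol⁻¹ K⁻¹)(1000 K) × ln(1.26×10⁻⁷/1.36×10⁻⁶)
   = (8.314 kJ/mol)(-2.379) = -19.8 kJ/mol
ΔG < 0, so the forward reaction is spontaneous (proceeds forward).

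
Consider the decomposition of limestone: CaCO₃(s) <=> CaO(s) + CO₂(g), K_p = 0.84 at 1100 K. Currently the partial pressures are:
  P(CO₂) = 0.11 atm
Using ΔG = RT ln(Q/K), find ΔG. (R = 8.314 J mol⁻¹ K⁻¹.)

(CaCO₃, CaO are pure solids — omitted from Q_p.)
Q_p = P(CO₂) = 0.110
ΔG = RT ln(Q_p/K_p) = (8.314 J mol⁻¹ K⁻¹)(1100 K) × ln(0.110/0.84)
   = (9.145 kJ/mol)(-2.033) = -18.6 kJ/mol
ΔG < 0, so the forward reaction is spontaneous (proceeds forward).

ΔG = -18.6 kJ/mol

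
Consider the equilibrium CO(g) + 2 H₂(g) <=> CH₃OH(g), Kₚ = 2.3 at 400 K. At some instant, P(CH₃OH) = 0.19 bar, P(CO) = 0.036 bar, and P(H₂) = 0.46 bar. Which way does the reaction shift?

in the reverse direction

Qₚ = P(CH₃OH) / (P(CO)·P(H₂)²) = (0.19) / ((0.036)·(0.46)²) = 25
Qₚ = 25 > Kₚ = 2.3, so the reverse reaction proceeds.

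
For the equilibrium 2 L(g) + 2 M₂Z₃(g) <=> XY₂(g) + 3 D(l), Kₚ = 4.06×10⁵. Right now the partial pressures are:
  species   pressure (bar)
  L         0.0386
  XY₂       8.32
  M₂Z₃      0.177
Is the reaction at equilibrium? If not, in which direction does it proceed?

to the right

(D is a pure liquid — omitted from Qₚ.)
Qₚ = P(XY₂) / (P(L)²·P(M₂Z₃)²) = (8.32) / ((0.0386)²·(0.177)²) = 1.78×10⁵
Qₚ = 1.78×10⁵ < Kₚ = 4.06×10⁵, so the forward reaction proceeds.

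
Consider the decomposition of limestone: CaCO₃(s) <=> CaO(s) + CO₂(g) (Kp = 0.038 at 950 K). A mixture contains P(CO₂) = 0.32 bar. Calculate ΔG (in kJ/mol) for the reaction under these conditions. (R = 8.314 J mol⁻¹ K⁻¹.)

ΔG = 16.8 kJ/mol

(CaCO₃, CaO are pure solids — omitted from Qp.)
Qp = P(CO₂) = 0.320
ΔG = RT ln(Qp/Kp) = (8.314 J mol⁻¹ K⁻¹)(950 K) × ln(0.320/0.038)
   = (7.898 kJ/mol)(2.131) = 16.8 kJ/mol
ΔG > 0, so the forward reaction is non-spontaneous (proceeds in reverse).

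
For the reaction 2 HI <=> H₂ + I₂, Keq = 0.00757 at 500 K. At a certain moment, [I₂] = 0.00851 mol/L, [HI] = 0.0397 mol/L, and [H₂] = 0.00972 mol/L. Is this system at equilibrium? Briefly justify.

Q = [H₂]·[I₂] / [HI]² = (0.00972)·(0.00851) / (0.0397)² = 0.0525
Q = 0.0525 > Keq = 0.00757: net reverse reaction.

no; Q > K, reaction proceeds in reverse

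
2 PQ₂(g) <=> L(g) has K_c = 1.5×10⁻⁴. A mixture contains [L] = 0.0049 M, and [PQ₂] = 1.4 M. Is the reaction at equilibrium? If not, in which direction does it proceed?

Q_c = [L] / [PQ₂]² = (0.0049) / (1.4)² = 0.0025
Q_c = 0.0025 > K_c = 1.5×10⁻⁴, so the reverse reaction proceeds.

reverse (toward reactants)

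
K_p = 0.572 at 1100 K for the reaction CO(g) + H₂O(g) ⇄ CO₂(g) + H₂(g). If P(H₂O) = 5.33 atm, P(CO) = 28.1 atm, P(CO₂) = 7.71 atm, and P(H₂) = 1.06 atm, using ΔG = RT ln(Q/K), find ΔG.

ΔG = -21.5 kJ/mol

Q_p = P(CO₂)·P(H₂) / (P(CO)·P(H₂O)) = (7.71)·(1.06) / ((28.1)·(5.33)) = 0.0546
ΔG = RT ln(Q_p/K_p) = (8.314 J mol⁻¹ K⁻¹)(1100 K) × ln(0.0546/0.572)
   = (9.145 kJ/mol)(-2.349) = -21.5 kJ/mol
ΔG < 0, so the forward reaction is spontaneous (proceeds forward).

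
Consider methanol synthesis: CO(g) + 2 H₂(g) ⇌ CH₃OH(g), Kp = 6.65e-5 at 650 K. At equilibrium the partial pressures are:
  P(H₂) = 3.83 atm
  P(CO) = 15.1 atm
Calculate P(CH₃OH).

P(CH₃OH) = 0.0147 atm

At equilibrium, Kp = P(CH₃OH) / (P(CO)·P(H₂)²) = 6.65e-5.
(P(CH₃OH)) / ((15.1)·(3.83)²) = 6.65e-5
P(CH₃OH) = 0.0147 atm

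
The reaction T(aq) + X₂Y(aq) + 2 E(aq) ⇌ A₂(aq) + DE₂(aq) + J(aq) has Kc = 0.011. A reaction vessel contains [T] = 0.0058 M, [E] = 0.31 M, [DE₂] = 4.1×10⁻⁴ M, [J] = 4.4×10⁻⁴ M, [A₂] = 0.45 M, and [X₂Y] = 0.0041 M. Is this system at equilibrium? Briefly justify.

Qc = [A₂]·[DE₂]·[J] / ([T]·[X₂Y]·[E]²) = (0.45)·(4.1×10⁻⁴)·(4.4×10⁻⁴) / ((0.0058)·(0.0041)·(0.31)²) = 0.036
Qc = 0.036 > Kc = 0.011: net reverse reaction.

no; Q > K, reaction proceeds in reverse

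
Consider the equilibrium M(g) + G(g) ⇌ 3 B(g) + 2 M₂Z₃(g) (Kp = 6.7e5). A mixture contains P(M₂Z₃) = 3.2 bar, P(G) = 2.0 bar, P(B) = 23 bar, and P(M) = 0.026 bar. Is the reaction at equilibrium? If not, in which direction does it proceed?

reverse (toward reactants)

Qp = P(B)³·P(M₂Z₃)² / (P(M)·P(G)) = (23)³·(3.2)² / ((0.026)·(2.0)) = 2.4e6
Qp = 2.4e6 > Kp = 6.7e5, so the reverse reaction proceeds.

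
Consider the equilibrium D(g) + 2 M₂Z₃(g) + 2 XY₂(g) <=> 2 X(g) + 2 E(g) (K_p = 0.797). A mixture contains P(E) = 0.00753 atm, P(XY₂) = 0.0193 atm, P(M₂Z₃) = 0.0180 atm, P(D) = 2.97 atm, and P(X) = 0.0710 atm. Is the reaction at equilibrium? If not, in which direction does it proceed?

Q_p = P(X)²·P(E)² / (P(D)·P(M₂Z₃)²·P(XY₂)²) = (0.0710)²·(0.00753)² / ((2.97)·(0.0180)²·(0.0193)²) = 0.797
Q_p = 0.797 = K_p, so the system is already at equilibrium.

no net change (already at equilibrium)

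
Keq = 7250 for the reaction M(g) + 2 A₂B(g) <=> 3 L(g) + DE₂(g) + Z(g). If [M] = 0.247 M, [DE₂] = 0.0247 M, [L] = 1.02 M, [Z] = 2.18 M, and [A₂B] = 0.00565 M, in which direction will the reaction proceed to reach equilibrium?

Q = [L]³·[DE₂]·[Z] / ([M]·[A₂B]²) = (1.02)³·(0.0247)·(2.18) / ((0.247)·(0.00565)²) = 7250
Q = 7250 = Keq, so the system is already at equilibrium.

neither direction; the system is at equilibrium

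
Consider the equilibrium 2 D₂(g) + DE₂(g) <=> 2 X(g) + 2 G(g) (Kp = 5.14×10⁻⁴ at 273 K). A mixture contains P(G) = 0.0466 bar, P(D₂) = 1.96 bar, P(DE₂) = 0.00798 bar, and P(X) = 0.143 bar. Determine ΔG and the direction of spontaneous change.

ΔG = 2.35 kJ/mol; the forward reaction is non-spontaneous

Qp = P(X)²·P(G)² / (P(D₂)²·P(DE₂)) = (0.143)²·(0.0466)² / ((1.96)²·(0.00798)) = 0.00145
ΔG = RT ln(Qp/Kp) = (8.314 J mol⁻¹ K⁻¹)(273 K) × ln(0.00145/5.14×10⁻⁴)
   = (2.270 kJ/mol)(1.037) = 2.35 kJ/mol
ΔG > 0, so the forward reaction is non-spontaneous (proceeds in reverse).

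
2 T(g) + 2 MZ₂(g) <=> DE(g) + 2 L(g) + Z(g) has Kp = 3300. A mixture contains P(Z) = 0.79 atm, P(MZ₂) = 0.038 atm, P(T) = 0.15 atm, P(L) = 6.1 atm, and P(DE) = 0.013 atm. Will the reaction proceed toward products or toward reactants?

in the reverse direction

Qp = P(DE)·P(L)²·P(Z) / (P(T)²·P(MZ₂)²) = (0.013)·(6.1)²·(0.79) / ((0.15)²·(0.038)²) = 12000
Qp = 12000 > Kp = 3300, so the reverse reaction proceeds.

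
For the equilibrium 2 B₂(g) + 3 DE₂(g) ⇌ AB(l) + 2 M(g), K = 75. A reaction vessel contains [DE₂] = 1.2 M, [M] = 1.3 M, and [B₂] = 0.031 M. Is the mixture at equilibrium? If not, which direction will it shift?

no; Q > K, reaction proceeds in reverse

(AB is a pure liquid — omitted from Q.)
Q = [M]² / ([B₂]²·[DE₂]³) = (1.3)² / ((0.031)²·(1.2)³) = 1000
Q = 1000 > K = 75: net reverse reaction.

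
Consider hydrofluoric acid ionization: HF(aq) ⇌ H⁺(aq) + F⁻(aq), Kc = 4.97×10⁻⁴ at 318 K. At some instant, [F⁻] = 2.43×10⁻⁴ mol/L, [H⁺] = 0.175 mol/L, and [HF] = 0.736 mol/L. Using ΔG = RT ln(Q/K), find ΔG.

Qc = [H⁺]·[F⁻] / [HF] = (0.175)·(2.43×10⁻⁴) / (0.736) = 5.78×10⁻⁵
ΔG = RT ln(Qc/Kc) = (8.314 J mol⁻¹ K⁻¹)(318 K) × ln(5.78×10⁻⁵/4.97×10⁻⁴)
   = (2.644 kJ/mol)(-2.152) = -5.69 kJ/mol
ΔG < 0, so the forward reaction is spontaneous (proceeds forward).

ΔG = -5.69 kJ/mol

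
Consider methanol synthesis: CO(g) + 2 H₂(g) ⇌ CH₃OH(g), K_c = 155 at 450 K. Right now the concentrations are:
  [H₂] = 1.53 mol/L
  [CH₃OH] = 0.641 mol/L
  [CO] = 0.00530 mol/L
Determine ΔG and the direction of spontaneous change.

Q_c = [CH₃OH] / ([CO]·[H₂]²) = (0.641) / ((0.00530)·(1.53)²) = 51.7
ΔG = RT ln(Q_c/K_c) = (8.314 J mol⁻¹ K⁻¹)(450 K) × ln(51.7/155)
   = (3.741 kJ/mol)(-1.098) = -4.11 kJ/mol
ΔG < 0, so the forward reaction is spontaneous (proceeds forward).

ΔG = -4.11 kJ/mol; the forward reaction is spontaneous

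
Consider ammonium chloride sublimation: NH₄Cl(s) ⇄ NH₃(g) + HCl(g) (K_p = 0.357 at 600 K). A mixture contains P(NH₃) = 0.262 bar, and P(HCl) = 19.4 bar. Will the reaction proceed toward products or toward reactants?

toward reactants

(NH₄Cl is a pure solid — omitted from Q_p.)
Q_p = P(NH₃)·P(HCl) = (0.262)·(19.4) = 5.08
Q_p = 5.08 > K_p = 0.357, so the reverse reaction proceeds.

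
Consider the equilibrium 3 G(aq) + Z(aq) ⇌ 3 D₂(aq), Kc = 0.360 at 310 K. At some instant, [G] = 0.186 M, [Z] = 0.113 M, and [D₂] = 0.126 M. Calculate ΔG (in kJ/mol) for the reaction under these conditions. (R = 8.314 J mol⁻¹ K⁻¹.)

ΔG = 5.24 kJ/mol

Qc = [D₂]³ / ([G]³·[Z]) = (0.126)³ / ((0.186)³·(0.113)) = 2.75
ΔG = RT ln(Qc/Kc) = (8.314 J mol⁻¹ K⁻¹)(310 K) × ln(2.75/0.360)
   = (2.577 kJ/mol)(2.033) = 5.24 kJ/mol
ΔG > 0, so the forward reaction is non-spontaneous (proceeds in reverse).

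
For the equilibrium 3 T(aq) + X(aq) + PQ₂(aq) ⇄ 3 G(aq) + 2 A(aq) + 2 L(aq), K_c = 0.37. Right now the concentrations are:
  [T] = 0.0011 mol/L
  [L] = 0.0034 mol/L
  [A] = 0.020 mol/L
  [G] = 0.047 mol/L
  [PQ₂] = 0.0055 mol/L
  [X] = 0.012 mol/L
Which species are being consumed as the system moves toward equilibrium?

G, A, L (products)

Q_c = [G]³·[A]²·[L]² / ([T]³·[X]·[PQ₂]) = (0.047)³·(0.020)²·(0.0034)² / ((0.0011)³·(0.012)·(0.0055)) = 5.5
Q_c = 5.5 > K_c = 0.37: net reverse reaction.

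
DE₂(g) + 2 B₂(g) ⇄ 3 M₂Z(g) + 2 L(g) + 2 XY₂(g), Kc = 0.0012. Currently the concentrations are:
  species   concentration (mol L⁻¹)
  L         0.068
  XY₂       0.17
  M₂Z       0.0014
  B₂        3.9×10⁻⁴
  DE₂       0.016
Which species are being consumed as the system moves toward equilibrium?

DE₂, B₂ (reactants)

Qc = [M₂Z]³·[L]²·[XY₂]² / ([DE₂]·[B₂]²) = (0.0014)³·(0.068)²·(0.17)² / ((0.016)·(3.9×10⁻⁴)²) = 1.5×10⁻⁴
Qc = 1.5×10⁻⁴ < Kc = 0.0012: net forward reaction.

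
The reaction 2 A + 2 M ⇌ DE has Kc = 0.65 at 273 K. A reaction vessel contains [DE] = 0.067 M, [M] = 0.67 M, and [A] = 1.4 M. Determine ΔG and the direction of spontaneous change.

ΔG = -4.87 kJ/mol; the forward reaction is spontaneous

Qc = [DE] / ([A]²·[M]²) = (0.067) / ((1.4)²·(0.67)²) = 0.0761
ΔG = RT ln(Qc/Kc) = (8.314 J mol⁻¹ K⁻¹)(273 K) × ln(0.0761/0.65)
   = (2.270 kJ/mol)(-2.145) = -4.87 kJ/mol
ΔG < 0, so the forward reaction is spontaneous (proceeds forward).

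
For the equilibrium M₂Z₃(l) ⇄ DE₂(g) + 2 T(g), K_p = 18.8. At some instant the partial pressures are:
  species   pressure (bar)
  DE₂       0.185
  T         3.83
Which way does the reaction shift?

(M₂Z₃ is a pure liquid — omitted from Q_p.)
Q_p = P(DE₂)·P(T)² = (0.185)·(3.83)² = 2.71
Q_p = 2.71 < K_p = 18.8, so the forward reaction proceeds.

in the forward direction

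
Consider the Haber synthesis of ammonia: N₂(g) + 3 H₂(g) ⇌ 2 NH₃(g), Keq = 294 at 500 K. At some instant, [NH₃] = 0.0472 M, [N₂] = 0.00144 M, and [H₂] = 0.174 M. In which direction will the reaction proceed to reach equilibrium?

Q = [NH₃]² / ([N₂]·[H₂]³) = (0.0472)² / ((0.00144)·(0.174)³) = 294
Q = 294 = Keq, so the system is already at equilibrium.

no net change (already at equilibrium)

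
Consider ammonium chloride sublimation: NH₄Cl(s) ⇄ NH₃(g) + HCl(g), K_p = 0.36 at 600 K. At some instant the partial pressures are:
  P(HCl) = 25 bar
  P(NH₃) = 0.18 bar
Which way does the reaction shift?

(NH₄Cl is a pure solid — omitted from Q_p.)
Q_p = P(NH₃)·P(HCl) = (0.18)·(25) = 4.5
Q_p = 4.5 > K_p = 0.36, so the reverse reaction proceeds.

to the left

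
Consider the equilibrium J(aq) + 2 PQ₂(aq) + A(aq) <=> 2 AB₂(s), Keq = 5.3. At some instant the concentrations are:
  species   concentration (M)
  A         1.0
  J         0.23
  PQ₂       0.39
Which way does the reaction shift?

(AB₂ is a pure solid — omitted from Q.)
Q = 1 / ([J]·[PQ₂]²·[A]) = 1 / ((0.23)·(0.39)²·(1.0)) = 29
Q = 29 > Keq = 5.3, so the reverse reaction proceeds.

in the reverse direction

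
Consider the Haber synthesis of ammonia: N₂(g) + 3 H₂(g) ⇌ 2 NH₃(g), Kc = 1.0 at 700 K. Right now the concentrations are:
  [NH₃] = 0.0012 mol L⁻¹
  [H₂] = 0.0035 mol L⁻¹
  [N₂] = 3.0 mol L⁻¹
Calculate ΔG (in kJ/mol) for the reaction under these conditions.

ΔG = 14.1 kJ/mol

Qc = [NH₃]² / ([N₂]·[H₂]³) = (0.0012)² / ((3.0)·(0.0035)³) = 11.2
ΔG = RT ln(Qc/Kc) = (8.314 J mol⁻¹ K⁻¹)(700 K) × ln(11.2/1.0)
   = (5.820 kJ/mol)(2.416) = 14.1 kJ/mol
ΔG > 0, so the forward reaction is non-spontaneous (proceeds in reverse).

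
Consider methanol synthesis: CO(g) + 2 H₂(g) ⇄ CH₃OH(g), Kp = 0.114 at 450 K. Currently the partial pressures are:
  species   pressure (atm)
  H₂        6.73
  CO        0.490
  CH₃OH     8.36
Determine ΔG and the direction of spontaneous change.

ΔG = 4.47 kJ/mol; the forward reaction is non-spontaneous

Qp = P(CH₃OH) / (P(CO)·P(H₂)²) = (8.36) / ((0.490)·(6.73)²) = 0.377
ΔG = RT ln(Qp/Kp) = (8.314 J mol⁻¹ K⁻¹)(450 K) × ln(0.377/0.114)
   = (3.741 kJ/mol)(1.196) = 4.47 kJ/mol
ΔG > 0, so the forward reaction is non-spontaneous (proceeds in reverse).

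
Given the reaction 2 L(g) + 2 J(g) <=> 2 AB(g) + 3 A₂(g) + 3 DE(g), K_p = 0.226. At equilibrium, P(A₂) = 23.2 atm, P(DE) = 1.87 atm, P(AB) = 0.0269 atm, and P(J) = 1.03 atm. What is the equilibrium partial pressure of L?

At equilibrium, K_p = P(AB)²·P(A₂)³·P(DE)³ / (P(L)²·P(J)²) = 0.226.
(0.0269)²·(23.2)³·(1.87)³ / ((P(L))²·(1.03)²) = 0.226
P(L)² = 246 ⇒ P(L) = 15.7 atm

P(L) = 15.7 atm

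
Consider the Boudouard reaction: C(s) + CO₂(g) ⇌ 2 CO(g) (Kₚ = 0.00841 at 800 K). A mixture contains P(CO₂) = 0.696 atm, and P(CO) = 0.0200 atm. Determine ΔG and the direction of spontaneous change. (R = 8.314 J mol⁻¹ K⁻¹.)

ΔG = -17.8 kJ/mol; the forward reaction is spontaneous

(C is a pure solid — omitted from Qₚ.)
Qₚ = P(CO)² / P(CO₂) = (0.0200)² / (0.696) = 5.75×10⁻⁴
ΔG = RT ln(Qₚ/Kₚ) = (8.314 J mol⁻¹ K⁻¹)(800 K) × ln(5.75×10⁻⁴/0.00841)
   = (6.651 kJ/mol)(-2.683) = -17.8 kJ/mol
ΔG < 0, so the forward reaction is spontaneous (proceeds forward).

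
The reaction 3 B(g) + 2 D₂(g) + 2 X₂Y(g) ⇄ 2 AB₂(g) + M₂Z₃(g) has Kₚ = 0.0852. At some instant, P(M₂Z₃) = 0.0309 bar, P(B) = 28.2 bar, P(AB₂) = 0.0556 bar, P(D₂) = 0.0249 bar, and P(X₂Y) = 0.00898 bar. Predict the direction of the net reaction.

Qₚ = P(AB₂)²·P(M₂Z₃) / (P(B)³·P(D₂)²·P(X₂Y)²) = (0.0556)²·(0.0309) / ((28.2)³·(0.0249)²·(0.00898)²) = 0.0852
Qₚ = 0.0852 = Kₚ, so the system is already at equilibrium.

no net change (already at equilibrium)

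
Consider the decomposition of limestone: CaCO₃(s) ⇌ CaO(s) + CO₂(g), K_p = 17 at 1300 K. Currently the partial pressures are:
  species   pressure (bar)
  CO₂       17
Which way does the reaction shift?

(CaCO₃, CaO are pure solids — omitted from Q_p.)
Q_p = P(CO₂) = 17
Q_p = 17 = K_p, so the system is already at equilibrium.

at equilibrium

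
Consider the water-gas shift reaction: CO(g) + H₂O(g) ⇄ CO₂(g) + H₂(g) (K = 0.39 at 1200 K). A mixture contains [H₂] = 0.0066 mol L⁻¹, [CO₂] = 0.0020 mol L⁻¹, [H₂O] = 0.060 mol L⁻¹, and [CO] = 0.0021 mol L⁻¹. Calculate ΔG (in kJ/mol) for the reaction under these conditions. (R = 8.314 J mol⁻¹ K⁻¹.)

ΔG = -13.1 kJ/mol

Q = [CO₂]·[H₂] / ([CO]·[H₂O]) = (0.0020)·(0.0066) / ((0.0021)·(0.060)) = 0.105
ΔG = RT ln(Q/K) = (8.314 J mol⁻¹ K⁻¹)(1200 K) × ln(0.105/0.39)
   = (9.977 kJ/mol)(-1.312) = -13.1 kJ/mol
ΔG < 0, so the forward reaction is spontaneous (proceeds forward).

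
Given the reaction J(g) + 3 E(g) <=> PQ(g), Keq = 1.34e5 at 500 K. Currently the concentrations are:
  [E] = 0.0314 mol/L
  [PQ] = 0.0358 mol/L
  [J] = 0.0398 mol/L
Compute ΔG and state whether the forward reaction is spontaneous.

Q = [PQ] / ([J]·[E]³) = (0.0358) / ((0.0398)·(0.0314)³) = 29100
ΔG = RT ln(Q/Keq) = (8.314 J mol⁻¹ K⁻¹)(500 K) × ln(29100/1.34e5)
   = (4.157 kJ/mol)(-1.527) = -6.35 kJ/mol
ΔG < 0, so the forward reaction is spontaneous (proceeds forward).

ΔG = -6.35 kJ/mol; the forward reaction is spontaneous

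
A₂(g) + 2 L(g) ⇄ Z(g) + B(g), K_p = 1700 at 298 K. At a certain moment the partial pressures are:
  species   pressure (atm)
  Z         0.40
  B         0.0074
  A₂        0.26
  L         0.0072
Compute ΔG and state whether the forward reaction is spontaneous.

ΔG = -5.07 kJ/mol; the forward reaction is spontaneous

Q_p = P(Z)·P(B) / (P(A₂)·P(L)²) = (0.40)·(0.0074) / ((0.26)·(0.0072)²) = 220
ΔG = RT ln(Q_p/K_p) = (8.314 J mol⁻¹ K⁻¹)(298 K) × ln(220/1700)
   = (2.478 kJ/mol)(-2.045) = -5.07 kJ/mol
ΔG < 0, so the forward reaction is spontaneous (proceeds forward).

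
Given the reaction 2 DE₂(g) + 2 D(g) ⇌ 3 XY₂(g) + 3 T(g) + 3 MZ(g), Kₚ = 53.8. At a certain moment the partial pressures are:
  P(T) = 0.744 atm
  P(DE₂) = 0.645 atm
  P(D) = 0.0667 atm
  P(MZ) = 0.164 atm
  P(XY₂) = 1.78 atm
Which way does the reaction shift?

Qₚ = P(XY₂)³·P(T)³·P(MZ)³ / (P(DE₂)²·P(D)²) = (1.78)³·(0.744)³·(0.164)³ / ((0.645)²·(0.0667)²) = 5.54
Qₚ = 5.54 < Kₚ = 53.8, so the forward reaction proceeds.

in the forward direction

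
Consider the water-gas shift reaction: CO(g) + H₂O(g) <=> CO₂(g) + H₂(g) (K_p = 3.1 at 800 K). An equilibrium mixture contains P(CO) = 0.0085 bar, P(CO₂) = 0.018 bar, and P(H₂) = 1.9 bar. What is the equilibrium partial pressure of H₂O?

P(H₂O) = 1.3 bar

At equilibrium, K_p = P(CO₂)·P(H₂) / (P(CO)·P(H₂O)) = 3.1.
(0.018)·(1.9) / ((0.0085)·(P(H₂O))) = 3.1
P(H₂O) = 1.30 = 1.3 bar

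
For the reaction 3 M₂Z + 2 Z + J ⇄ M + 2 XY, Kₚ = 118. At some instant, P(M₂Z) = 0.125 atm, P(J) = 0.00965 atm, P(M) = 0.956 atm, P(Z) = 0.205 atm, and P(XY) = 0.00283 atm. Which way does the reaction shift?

in the forward direction

Qₚ = P(M)·P(XY)² / (P(M₂Z)³·P(Z)²·P(J)) = (0.956)·(0.00283)² / ((0.125)³·(0.205)²·(0.00965)) = 9.67
Qₚ = 9.67 < Kₚ = 118, so the forward reaction proceeds.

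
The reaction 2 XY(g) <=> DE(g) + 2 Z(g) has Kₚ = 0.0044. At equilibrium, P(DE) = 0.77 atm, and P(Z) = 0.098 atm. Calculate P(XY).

P(XY) = 1.3 atm

At equilibrium, Kₚ = P(DE)·P(Z)² / P(XY)² = 0.0044.
(0.77)·(0.098)² / (P(XY))² = 0.0044
P(XY)² = 1.68 ⇒ P(XY) = 1.3 atm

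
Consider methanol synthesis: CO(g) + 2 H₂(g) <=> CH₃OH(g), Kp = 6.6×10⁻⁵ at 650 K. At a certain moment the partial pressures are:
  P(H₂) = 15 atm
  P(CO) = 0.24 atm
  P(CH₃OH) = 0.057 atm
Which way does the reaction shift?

Qp = P(CH₃OH) / (P(CO)·P(H₂)²) = (0.057) / ((0.24)·(15)²) = 0.0011
Qp = 0.0011 > Kp = 6.6×10⁻⁵, so the reverse reaction proceeds.

to the left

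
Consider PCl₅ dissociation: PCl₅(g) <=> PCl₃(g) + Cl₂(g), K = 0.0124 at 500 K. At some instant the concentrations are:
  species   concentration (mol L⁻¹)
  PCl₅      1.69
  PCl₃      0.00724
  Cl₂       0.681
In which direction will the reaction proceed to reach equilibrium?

in the forward direction

Q = [PCl₃]·[Cl₂] / [PCl₅] = (0.00724)·(0.681) / (1.69) = 0.00292
Q = 0.00292 < K = 0.0124, so the forward reaction proceeds.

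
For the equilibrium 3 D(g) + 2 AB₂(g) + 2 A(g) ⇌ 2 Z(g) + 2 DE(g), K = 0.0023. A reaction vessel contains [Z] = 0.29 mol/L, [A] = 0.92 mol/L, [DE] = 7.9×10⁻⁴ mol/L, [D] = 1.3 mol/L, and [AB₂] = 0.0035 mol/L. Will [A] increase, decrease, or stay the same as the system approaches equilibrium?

Q = [Z]²·[DE]² / ([D]³·[AB₂]²·[A]²) = (0.29)²·(7.9×10⁻⁴)² / ((1.3)³·(0.0035)²·(0.92)²) = 0.0023
Q = 0.0023 = K; the system is at equilibrium.

stay the same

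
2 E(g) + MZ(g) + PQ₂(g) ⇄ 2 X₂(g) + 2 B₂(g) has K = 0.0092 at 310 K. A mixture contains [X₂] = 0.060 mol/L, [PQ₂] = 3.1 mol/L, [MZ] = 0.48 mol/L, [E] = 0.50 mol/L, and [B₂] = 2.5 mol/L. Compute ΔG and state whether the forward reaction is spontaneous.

Q = [X₂]²·[B₂]² / ([E]²·[MZ]·[PQ₂]) = (0.060)²·(2.5)² / ((0.50)²·(0.48)·(3.1)) = 0.0605
ΔG = RT ln(Q/K) = (8.314 J mol⁻¹ K⁻¹)(310 K) × ln(0.0605/0.0092)
   = (2.577 kJ/mol)(1.883) = 4.85 kJ/mol
ΔG > 0, so the forward reaction is non-spontaneous (proceeds in reverse).

ΔG = 4.85 kJ/mol; the forward reaction is non-spontaneous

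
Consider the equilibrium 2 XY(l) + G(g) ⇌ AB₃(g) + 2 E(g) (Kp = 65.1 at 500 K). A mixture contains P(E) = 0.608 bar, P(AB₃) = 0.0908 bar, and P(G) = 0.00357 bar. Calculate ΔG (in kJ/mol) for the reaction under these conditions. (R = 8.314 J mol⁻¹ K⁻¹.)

(XY is a pure liquid — omitted from Qp.)
Qp = P(AB₃)·P(E)² / P(G) = (0.0908)·(0.608)² / (0.00357) = 9.40
ΔG = RT ln(Qp/Kp) = (8.314 J mol⁻¹ K⁻¹)(500 K) × ln(9.40/65.1)
   = (4.157 kJ/mol)(-1.935) = -8.04 kJ/mol
ΔG < 0, so the forward reaction is spontaneous (proceeds forward).

ΔG = -8.04 kJ/mol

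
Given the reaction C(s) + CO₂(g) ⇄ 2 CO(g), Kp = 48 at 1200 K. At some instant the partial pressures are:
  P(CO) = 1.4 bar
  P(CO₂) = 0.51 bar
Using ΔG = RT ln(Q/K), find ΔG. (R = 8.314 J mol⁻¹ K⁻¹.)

(C is a pure solid — omitted from Qp.)
Qp = P(CO)² / P(CO₂) = (1.4)² / (0.51) = 3.84
ΔG = RT ln(Qp/Kp) = (8.314 J mol⁻¹ K⁻¹)(1200 K) × ln(3.84/48)
   = (9.977 kJ/mol)(-2.526) = -25.2 kJ/mol
ΔG < 0, so the forward reaction is spontaneous (proceeds forward).

ΔG = -25.2 kJ/mol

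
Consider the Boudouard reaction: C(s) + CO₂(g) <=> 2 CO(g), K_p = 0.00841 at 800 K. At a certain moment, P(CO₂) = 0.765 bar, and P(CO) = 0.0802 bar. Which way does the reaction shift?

(C is a pure solid — omitted from Q_p.)
Q_p = P(CO)² / P(CO₂) = (0.0802)² / (0.765) = 0.00841
Q_p = 0.00841 = K_p, so the system is already at equilibrium.

neither direction; the system is at equilibrium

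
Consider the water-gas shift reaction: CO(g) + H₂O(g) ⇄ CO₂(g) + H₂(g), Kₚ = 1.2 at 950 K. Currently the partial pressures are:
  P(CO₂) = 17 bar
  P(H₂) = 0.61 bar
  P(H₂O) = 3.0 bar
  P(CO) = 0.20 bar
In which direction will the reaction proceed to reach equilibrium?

Qₚ = P(CO₂)·P(H₂) / (P(CO)·P(H₂O)) = (17)·(0.61) / ((0.20)·(3.0)) = 17
Qₚ = 17 > Kₚ = 1.2, so the reverse reaction proceeds.

reverse (toward reactants)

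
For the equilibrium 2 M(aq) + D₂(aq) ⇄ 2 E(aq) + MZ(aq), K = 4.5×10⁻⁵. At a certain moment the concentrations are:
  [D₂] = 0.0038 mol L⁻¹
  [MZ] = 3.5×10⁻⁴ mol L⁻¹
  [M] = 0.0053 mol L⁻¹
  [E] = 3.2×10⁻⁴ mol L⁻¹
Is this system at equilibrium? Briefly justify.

no; Q > K, reaction proceeds in reverse

Q = [E]²·[MZ] / ([M]²·[D₂]) = (3.2×10⁻⁴)²·(3.5×10⁻⁴) / ((0.0053)²·(0.0038)) = 3.4×10⁻⁴
Q = 3.4×10⁻⁴ > K = 4.5×10⁻⁵: net reverse reaction.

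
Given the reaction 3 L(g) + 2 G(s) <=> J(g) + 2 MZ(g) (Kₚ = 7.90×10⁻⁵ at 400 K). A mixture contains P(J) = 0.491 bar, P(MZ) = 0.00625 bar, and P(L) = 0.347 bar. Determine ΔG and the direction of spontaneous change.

ΔG = 5.85 kJ/mol; the forward reaction is non-spontaneous

(G is a pure solid — omitted from Qₚ.)
Qₚ = P(J)·P(MZ)² / P(L)³ = (0.491)·(0.00625)² / (0.347)³ = 4.59×10⁻⁴
ΔG = RT ln(Qₚ/Kₚ) = (8.314 J mol⁻¹ K⁻¹)(400 K) × ln(4.59×10⁻⁴/7.90×10⁻⁵)
   = (3.326 kJ/mol)(1.760) = 5.85 kJ/mol
ΔG > 0, so the forward reaction is non-spontaneous (proceeds in reverse).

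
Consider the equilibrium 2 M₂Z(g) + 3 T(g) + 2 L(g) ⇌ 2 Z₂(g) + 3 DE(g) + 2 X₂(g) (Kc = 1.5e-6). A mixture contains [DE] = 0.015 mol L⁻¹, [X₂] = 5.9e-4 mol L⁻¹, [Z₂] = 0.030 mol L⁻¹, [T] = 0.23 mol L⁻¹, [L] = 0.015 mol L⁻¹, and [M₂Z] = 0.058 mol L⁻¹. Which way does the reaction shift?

to the right

Qc = [Z₂]²·[DE]³·[X₂]² / ([M₂Z]²·[T]³·[L]²) = (0.030)²·(0.015)³·(5.9e-4)² / ((0.058)²·(0.23)³·(0.015)²) = 1.1e-7
Qc = 1.1e-7 < Kc = 1.5e-6, so the forward reaction proceeds.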